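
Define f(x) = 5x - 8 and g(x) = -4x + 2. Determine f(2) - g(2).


8


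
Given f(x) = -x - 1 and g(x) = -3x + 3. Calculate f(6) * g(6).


105


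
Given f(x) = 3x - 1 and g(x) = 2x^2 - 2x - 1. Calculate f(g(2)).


8


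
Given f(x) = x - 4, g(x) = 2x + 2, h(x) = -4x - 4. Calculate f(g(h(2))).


h(2) = -12
g(-12) = -22
f(-22) = -26

-26


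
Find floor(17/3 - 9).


17/3 = 5.6667
5.6667 - 9 = -3.3333
floor(-3.3333) = -4

-4


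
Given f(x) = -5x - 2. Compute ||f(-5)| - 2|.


f(-5) = 23
|23| = 23
|23 - 2| = 21

21


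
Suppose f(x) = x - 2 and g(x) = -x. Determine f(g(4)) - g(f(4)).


-4


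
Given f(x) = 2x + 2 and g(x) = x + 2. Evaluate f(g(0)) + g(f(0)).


10


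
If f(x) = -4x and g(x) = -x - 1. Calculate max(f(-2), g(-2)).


f(-2) = 8
g(-2) = 1
max = 8

8


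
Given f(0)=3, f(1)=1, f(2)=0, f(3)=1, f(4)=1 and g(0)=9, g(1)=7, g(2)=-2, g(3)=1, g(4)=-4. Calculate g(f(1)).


f(1) = 1
g(1) = 7

7


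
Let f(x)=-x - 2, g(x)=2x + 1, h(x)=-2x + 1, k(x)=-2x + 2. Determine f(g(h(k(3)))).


k(3) = -4
h(-4) = 9
g(9) = 19
f(19) = -21

-21


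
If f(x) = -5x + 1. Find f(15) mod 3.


f(15) = -74
-74 mod 3 = 1

1


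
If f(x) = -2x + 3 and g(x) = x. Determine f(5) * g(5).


f(5) = -7
g(5) = 5
Product = -35

-35


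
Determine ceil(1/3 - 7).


1/3 = 0.3333
0.3333 - 7 = -6.6667
ceil(-6.6667) = -6

-6


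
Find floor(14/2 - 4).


14/2 = 7
7 - 4 = 3
floor(3) = 3

3


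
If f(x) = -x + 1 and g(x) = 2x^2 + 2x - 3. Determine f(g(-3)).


-8


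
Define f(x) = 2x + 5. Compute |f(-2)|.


f(-2) = 1
|1| = 1

1


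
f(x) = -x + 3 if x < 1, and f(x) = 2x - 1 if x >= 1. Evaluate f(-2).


5


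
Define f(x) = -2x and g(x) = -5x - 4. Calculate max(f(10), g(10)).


f(10) = -20
g(10) = -54
max = -20

-20


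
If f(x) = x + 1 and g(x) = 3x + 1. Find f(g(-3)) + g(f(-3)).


f(g(-3)) = -7
g(f(-3)) = -5
Sum = -12

-12


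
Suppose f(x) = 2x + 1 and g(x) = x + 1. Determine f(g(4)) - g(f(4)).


1


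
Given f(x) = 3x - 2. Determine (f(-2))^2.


f(-2) = -8
(-8)^2 = 64

64


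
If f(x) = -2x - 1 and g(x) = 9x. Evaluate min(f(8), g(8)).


f(8) = -17
g(8) = 72
min = -17

-17


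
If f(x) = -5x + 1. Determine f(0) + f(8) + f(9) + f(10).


f(0) = 1
f(8) = -39
f(9) = -44
f(10) = -49
Sum = -131

-131


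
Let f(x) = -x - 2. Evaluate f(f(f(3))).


f(3) = -5
f(-5) = 3
f(3) = -5

-5


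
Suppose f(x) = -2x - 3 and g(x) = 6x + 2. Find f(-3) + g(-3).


f(-3) = 3
g(-3) = -16
Sum = -13

-13


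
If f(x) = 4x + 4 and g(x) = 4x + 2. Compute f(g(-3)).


g(-3) = -10
f(-10) = -36

-36


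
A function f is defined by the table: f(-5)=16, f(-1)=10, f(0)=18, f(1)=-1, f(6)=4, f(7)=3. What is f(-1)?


10


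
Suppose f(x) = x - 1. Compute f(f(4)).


f(4) = 3
f(3) = 2

2


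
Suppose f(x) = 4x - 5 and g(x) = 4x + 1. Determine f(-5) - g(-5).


f(-5) = -25
g(-5) = -19
Difference = -6

-6


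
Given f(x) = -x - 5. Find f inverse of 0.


Solve -x - 5 = 0
x = (0 + 5) / (-1) = -5

-5


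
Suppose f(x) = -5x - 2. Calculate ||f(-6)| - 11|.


f(-6) = 28
|28| = 28
|28 - 11| = 17

17


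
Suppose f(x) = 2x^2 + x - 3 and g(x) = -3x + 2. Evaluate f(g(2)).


g(2) = -4
f(-4) = 2*(-4)^2 + 1*(-4) - 3 = 25

25


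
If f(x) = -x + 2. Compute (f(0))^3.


8


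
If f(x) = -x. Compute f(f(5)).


f(5) = -5
f(-5) = 5

5


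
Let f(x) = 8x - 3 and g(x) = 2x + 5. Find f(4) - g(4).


f(4) = 29
g(4) = 13
Difference = 16

16


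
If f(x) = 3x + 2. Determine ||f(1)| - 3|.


f(1) = 5
|5| = 5
|5 - 3| = 2

2


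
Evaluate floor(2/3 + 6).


2/3 = 0.6667
0.6667 + 6 = 6.6667
floor(6.6667) = 6

6


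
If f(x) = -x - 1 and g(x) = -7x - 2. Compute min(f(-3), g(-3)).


f(-3) = 2
g(-3) = 19
min = 2

2


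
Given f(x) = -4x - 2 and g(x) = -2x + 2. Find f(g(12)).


g(12) = -22
f(-22) = 86

86


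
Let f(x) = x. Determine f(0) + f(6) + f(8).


f(0) = 0
f(6) = 6
f(8) = 8
Sum = 14

14


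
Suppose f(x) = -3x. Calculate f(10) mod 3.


f(10) = -30
-30 mod 3 = 0

0


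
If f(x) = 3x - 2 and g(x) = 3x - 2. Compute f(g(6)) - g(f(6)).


f(g(6)) = 46
g(f(6)) = 46
Difference = 0

0


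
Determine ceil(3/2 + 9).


3/2 = 1.5
1.5 + 9 = 10.5
ceil(10.5) = 11

11


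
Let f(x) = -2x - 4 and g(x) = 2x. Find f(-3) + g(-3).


f(-3) = 2
g(-3) = -6
Sum = -4

-4


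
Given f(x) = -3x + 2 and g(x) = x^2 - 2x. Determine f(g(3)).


g(3) = 3
f(3) = -7

-7


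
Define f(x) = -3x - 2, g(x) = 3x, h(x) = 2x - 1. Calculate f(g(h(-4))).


h(-4) = -9
g(-9) = -27
f(-27) = 79

79


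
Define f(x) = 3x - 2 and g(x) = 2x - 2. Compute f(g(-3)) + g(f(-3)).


-50


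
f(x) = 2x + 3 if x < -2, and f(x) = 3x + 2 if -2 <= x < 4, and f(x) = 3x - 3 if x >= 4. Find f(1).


1 satisfies -2 <= x < 4
f(1) = 5

5


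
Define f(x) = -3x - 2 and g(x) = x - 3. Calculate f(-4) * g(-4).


f(-4) = 10
g(-4) = -7
Product = -70

-70


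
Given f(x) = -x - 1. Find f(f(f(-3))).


f(-3) = 2
f(2) = -3
f(-3) = 2

2


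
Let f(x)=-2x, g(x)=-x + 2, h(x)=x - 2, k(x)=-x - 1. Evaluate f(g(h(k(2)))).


k(2) = -3
h(-3) = -5
g(-5) = 7
f(7) = -14

-14


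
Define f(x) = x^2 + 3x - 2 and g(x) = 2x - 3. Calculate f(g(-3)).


g(-3) = -9
f(-9) = 1*(-9)^2 + 3*(-9) - 2 = 52

52


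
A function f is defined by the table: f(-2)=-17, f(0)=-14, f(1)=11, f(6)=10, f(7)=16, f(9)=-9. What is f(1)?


Reading from the table at x = 1

11


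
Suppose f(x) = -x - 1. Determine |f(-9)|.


f(-9) = 8
|8| = 8

8


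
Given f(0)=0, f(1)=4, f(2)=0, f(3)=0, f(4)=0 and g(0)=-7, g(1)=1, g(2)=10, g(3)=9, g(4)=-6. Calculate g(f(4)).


f(4) = 0
g(0) = -7

-7


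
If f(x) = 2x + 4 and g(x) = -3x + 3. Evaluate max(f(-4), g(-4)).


f(-4) = -4
g(-4) = 15
max = 15

15


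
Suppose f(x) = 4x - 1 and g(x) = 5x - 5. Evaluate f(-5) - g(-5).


f(-5) = -21
g(-5) = -30
Difference = 9

9


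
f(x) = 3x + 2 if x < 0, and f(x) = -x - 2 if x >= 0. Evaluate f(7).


-9


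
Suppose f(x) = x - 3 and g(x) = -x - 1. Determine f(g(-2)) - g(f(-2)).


f(g(-2)) = -2
g(f(-2)) = 4
Difference = -6

-6


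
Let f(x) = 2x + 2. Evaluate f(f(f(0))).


f(0) = 2
f(2) = 6
f(6) = 14

14


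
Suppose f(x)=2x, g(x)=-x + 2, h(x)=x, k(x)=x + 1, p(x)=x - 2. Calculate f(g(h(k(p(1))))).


p(1) = -1
k(-1) = 0
h(0) = 0
g(0) = 2
f(2) = 4

4


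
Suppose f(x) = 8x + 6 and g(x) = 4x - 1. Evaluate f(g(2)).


g(2) = 7
f(7) = 62

62


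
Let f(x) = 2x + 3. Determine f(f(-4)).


f(-4) = -5
f(-5) = -7

-7


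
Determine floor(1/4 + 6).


1/4 = 0.25
0.25 + 6 = 6.25
floor(6.25) = 6

6


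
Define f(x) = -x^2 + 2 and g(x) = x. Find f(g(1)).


g(1) = 1
f(1) = (-1)*(1)^2 + 2 = 1

1


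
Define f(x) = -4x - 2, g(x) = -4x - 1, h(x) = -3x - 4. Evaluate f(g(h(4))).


h(4) = -16
g(-16) = 63
f(63) = -254

-254


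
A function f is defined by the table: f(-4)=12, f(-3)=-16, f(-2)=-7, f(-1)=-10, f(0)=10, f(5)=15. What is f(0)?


Reading from the table at x = 0

10


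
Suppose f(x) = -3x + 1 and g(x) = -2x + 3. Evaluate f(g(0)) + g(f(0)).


f(g(0)) = -8
g(f(0)) = 1
Sum = -7

-7


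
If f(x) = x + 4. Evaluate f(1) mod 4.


f(1) = 5
5 mod 4 = 1

1


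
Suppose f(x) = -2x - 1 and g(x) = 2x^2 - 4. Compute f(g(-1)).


g(-1) = -2
f(-2) = 3

3


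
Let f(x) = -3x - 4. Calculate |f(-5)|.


f(-5) = 11
|11| = 11

11


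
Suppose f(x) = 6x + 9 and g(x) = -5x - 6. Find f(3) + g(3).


6


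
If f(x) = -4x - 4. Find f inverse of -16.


Solve -4x - 4 = -16
x = (-16 + 4) / (-4) = 3

3


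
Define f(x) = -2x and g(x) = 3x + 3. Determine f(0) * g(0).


f(0) = 0
g(0) = 3
Product = 0

0


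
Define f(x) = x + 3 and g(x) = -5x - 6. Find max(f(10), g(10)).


f(10) = 13
g(10) = -56
max = 13

13


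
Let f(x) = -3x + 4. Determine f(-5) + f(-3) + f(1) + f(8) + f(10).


-13


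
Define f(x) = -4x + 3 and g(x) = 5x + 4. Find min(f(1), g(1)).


f(1) = -1
g(1) = 9
min = -1

-1


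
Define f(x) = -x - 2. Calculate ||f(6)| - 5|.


f(6) = -8
|-8| = 8
|8 - 5| = 3

3


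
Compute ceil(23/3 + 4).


23/3 = 7.6667
7.6667 + 4 = 11.6667
ceil(11.6667) = 12

12


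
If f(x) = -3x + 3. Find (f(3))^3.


f(3) = -6
(-6)^3 = -216

-216


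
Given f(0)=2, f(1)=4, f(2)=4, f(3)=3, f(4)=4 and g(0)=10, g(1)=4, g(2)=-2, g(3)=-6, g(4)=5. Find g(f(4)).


f(4) = 4
g(4) = 5

5


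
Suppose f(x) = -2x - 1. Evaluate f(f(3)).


13


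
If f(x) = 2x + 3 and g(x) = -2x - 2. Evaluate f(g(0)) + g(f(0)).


f(g(0)) = -1
g(f(0)) = -8
Sum = -9

-9


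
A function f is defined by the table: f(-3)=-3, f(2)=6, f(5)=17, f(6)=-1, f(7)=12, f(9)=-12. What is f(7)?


Reading from the table at x = 7

12


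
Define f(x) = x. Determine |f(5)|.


f(5) = 5
|5| = 5

5


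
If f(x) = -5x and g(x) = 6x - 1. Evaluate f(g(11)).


g(11) = 65
f(65) = -325

-325


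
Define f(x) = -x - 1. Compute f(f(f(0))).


f(0) = -1
f(-1) = 0
f(0) = -1

-1


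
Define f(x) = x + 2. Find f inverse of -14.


Solve x + 2 = -14
x = (-14 - 2) / 1 = -16

-16


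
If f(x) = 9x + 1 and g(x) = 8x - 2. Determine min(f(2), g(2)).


14


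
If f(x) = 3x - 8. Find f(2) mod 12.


f(2) = -2
-2 mod 12 = 10

10


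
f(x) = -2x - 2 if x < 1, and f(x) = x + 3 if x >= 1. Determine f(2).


2 satisfies x >= 1
f(2) = 5

5


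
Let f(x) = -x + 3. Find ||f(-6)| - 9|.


f(-6) = 9
|9| = 9
|9 - 9| = 0

0


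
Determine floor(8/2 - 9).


8/2 = 4
4 - 9 = -5
floor(-5) = -5

-5


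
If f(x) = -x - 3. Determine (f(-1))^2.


f(-1) = -2
(-2)^2 = 4

4


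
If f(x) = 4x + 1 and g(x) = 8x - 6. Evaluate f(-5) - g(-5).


f(-5) = -19
g(-5) = -46
Difference = 27

27


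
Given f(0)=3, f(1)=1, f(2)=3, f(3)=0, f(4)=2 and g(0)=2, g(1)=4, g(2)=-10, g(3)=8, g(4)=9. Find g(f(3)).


f(3) = 0
g(0) = 2

2


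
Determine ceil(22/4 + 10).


22/4 = 5.5
5.5 + 10 = 15.5
ceil(15.5) = 16

16


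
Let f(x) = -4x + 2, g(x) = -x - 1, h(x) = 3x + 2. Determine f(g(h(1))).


h(1) = 5
g(5) = -6
f(-6) = 26

26


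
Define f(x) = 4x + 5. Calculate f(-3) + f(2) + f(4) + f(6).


f(-3) = -7
f(2) = 13
f(4) = 21
f(6) = 29
Sum = 56

56


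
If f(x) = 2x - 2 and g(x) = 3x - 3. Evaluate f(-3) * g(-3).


f(-3) = -8
g(-3) = -12
Product = 96

96


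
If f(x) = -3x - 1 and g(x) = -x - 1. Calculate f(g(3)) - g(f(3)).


f(g(3)) = 11
g(f(3)) = 9
Difference = 2

2


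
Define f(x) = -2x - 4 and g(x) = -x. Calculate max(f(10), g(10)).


f(10) = -24
g(10) = -10
max = -10

-10


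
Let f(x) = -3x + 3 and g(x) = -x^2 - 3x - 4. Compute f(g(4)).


g(4) = -32
f(-32) = 99

99


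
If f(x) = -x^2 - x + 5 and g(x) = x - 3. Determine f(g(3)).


g(3) = 0
f(0) = (-1)*(0)^2 - 1*(0) + 5 = 5

5


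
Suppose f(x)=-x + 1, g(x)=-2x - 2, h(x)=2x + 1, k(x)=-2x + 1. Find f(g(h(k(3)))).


k(3) = -5
h(-5) = -9
g(-9) = 16
f(16) = -15

-15


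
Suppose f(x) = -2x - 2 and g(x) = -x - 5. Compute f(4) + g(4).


f(4) = -10
g(4) = -9
Sum = -19

-19


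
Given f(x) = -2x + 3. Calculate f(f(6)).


21


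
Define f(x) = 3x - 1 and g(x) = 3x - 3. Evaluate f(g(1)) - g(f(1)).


f(g(1)) = -1
g(f(1)) = 3
Difference = -4

-4


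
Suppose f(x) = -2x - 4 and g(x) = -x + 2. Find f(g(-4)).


-16


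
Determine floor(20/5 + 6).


20/5 = 4
4 + 6 = 10
floor(10) = 10

10


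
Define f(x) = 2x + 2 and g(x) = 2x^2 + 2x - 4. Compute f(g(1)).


g(1) = 0
f(0) = 2

2


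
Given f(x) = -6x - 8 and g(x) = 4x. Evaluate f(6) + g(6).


f(6) = -44
g(6) = 24
Sum = -20

-20


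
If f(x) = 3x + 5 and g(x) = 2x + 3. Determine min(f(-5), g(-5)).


f(-5) = -10
g(-5) = -7
min = -10

-10


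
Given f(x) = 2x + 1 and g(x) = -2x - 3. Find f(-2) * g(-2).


f(-2) = -3
g(-2) = 1
Product = -3

-3


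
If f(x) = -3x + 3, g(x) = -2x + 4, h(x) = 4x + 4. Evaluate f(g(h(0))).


15


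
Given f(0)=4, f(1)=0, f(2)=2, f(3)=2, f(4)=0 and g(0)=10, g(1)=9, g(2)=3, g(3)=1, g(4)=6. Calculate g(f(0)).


f(0) = 4
g(4) = 6

6


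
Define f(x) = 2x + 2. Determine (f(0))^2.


f(0) = 2
(2)^2 = 4

4


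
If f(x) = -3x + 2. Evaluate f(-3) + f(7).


f(-3) = 11
f(7) = -19
Sum = -8

-8


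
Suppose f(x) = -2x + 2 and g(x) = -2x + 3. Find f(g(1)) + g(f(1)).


f(g(1)) = 0
g(f(1)) = 3
Sum = 3

3


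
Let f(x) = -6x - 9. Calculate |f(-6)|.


27


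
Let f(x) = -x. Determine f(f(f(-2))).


f(-2) = 2
f(2) = -2
f(-2) = 2

2


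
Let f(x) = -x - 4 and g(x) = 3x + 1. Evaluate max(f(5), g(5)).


f(5) = -9
g(5) = 16
max = 16

16


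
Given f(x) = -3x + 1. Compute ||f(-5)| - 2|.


14


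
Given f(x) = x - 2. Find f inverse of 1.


Solve x - 2 = 1
x = (1 + 2) / 1 = 3

3


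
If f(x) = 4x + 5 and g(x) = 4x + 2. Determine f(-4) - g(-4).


f(-4) = -11
g(-4) = -14
Difference = 3

3


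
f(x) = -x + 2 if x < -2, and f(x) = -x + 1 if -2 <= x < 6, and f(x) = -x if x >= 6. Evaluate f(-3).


-3 satisfies x < -2
f(-3) = 5

5


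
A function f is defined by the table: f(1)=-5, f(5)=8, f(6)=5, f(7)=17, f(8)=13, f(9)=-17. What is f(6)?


Reading from the table at x = 6

5


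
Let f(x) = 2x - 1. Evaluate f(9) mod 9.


8


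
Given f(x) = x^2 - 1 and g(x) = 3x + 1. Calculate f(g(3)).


g(3) = 10
f(10) = 1*(10)^2 - 1 = 99

99


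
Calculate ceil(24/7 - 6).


24/7 = 3.4286
3.4286 - 6 = -2.5714
ceil(-2.5714) = -2

-2


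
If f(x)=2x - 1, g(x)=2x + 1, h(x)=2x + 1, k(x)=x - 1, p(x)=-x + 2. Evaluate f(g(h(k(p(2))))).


-3


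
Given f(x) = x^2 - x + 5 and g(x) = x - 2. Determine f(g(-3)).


g(-3) = -5
f(-5) = 1*(-5)^2 - 1*(-5) + 5 = 35

35


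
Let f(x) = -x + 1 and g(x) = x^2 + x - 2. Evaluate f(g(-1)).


g(-1) = -2
f(-2) = 3

3


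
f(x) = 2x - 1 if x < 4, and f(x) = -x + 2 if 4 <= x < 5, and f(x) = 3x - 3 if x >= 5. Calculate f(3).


5


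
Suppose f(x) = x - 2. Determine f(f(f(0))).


f(0) = -2
f(-2) = -4
f(-4) = -6

-6


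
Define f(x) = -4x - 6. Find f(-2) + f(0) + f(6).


f(-2) = 2
f(0) = -6
f(6) = -30
Sum = -34

-34


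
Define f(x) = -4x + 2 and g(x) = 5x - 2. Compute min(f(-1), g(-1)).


f(-1) = 6
g(-1) = -7
min = -7

-7


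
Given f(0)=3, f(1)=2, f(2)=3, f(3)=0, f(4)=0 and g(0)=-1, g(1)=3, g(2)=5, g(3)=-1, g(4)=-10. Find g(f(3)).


f(3) = 0
g(0) = -1

-1


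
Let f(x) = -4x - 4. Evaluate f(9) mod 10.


f(9) = -40
-40 mod 10 = 0

0


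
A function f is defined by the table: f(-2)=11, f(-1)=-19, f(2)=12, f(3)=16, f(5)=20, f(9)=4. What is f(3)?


Reading from the table at x = 3

16


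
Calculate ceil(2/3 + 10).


11


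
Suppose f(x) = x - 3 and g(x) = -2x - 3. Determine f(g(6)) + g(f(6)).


f(g(6)) = -18
g(f(6)) = -9
Sum = -27

-27


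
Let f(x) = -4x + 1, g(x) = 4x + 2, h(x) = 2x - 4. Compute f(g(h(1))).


h(1) = -2
g(-2) = -6
f(-6) = 25

25


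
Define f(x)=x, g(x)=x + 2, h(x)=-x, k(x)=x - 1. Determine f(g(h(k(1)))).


k(1) = 0
h(0) = 0
g(0) = 2
f(2) = 2

2


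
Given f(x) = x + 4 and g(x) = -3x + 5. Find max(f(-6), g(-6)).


23


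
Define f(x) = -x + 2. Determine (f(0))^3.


f(0) = 2
(2)^3 = 8

8


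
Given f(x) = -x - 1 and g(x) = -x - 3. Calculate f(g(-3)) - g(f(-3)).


f(g(-3)) = -1
g(f(-3)) = -5
Difference = 4

4


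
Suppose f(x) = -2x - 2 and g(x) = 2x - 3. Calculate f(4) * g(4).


f(4) = -10
g(4) = 5
Product = -50

-50


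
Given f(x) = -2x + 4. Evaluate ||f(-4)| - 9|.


f(-4) = 12
|12| = 12
|12 - 9| = 3

3


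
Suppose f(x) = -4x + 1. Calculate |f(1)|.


f(1) = -3
|-3| = 3

3


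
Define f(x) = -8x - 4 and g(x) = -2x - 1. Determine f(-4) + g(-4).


f(-4) = 28
g(-4) = 7
Sum = 35

35


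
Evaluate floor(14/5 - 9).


14/5 = 2.8
2.8 - 9 = -6.2
floor(-6.2) = -7

-7


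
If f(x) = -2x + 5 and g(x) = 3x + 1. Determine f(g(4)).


g(4) = 13
f(13) = -21

-21


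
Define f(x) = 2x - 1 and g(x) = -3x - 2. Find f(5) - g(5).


f(5) = 9
g(5) = -17
Difference = 26

26


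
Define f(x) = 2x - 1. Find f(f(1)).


1


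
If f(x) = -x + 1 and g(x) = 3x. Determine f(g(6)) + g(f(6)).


-32


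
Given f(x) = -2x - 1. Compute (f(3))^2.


f(3) = -7
(-7)^2 = 49

49


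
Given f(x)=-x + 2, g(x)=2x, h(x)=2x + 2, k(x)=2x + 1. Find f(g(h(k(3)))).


k(3) = 7
h(7) = 16
g(16) = 32
f(32) = -30

-30


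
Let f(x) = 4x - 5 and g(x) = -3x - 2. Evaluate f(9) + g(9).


f(9) = 31
g(9) = -29
Sum = 2

2


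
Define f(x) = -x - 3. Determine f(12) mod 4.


f(12) = -15
-15 mod 4 = 1

1


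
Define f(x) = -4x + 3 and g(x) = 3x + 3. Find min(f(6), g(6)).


f(6) = -21
g(6) = 21
min = -21

-21


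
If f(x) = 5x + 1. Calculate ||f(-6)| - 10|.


f(-6) = -29
|-29| = 29
|29 - 10| = 19

19


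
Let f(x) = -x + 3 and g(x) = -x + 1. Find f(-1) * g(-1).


8


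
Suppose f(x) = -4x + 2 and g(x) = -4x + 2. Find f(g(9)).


g(9) = -34
f(-34) = 138

138


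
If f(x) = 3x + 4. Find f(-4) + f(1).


-1


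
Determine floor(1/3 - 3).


1/3 = 0.3333
0.3333 - 3 = -2.6667
floor(-2.6667) = -3

-3


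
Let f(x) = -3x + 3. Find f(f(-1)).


f(-1) = 6
f(6) = -15

-15


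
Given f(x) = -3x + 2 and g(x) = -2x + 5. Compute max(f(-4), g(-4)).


f(-4) = 14
g(-4) = 13
max = 14

14


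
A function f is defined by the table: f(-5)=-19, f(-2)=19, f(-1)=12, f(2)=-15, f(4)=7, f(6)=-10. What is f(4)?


Reading from the table at x = 4

7


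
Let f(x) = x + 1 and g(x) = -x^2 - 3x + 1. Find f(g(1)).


g(1) = -3
f(-3) = -2

-2


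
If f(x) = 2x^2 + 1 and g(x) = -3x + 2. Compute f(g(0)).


g(0) = 2
f(2) = 2*(2)^2 + 1 = 9

9


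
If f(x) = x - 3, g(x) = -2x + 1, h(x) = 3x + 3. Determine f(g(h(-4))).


h(-4) = -9
g(-9) = 19
f(19) = 16

16


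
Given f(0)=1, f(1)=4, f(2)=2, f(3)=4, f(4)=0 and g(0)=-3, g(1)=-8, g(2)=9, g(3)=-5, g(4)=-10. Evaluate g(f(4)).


-3


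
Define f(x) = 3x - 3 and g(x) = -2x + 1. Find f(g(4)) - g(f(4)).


f(g(4)) = -24
g(f(4)) = -17
Difference = -7

-7


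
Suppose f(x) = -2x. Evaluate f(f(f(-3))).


f(-3) = 6
f(6) = -12
f(-12) = 24

24


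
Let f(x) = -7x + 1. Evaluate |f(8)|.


f(8) = -55
|-55| = 55

55


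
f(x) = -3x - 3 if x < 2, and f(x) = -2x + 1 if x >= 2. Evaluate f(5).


5 satisfies x >= 2
f(5) = -9

-9


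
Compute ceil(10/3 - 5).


10/3 = 3.3333
3.3333 - 5 = -1.6667
ceil(-1.6667) = -1

-1


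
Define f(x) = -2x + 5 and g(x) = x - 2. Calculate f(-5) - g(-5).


f(-5) = 15
g(-5) = -7
Difference = 22

22


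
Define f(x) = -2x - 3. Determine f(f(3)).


f(3) = -9
f(-9) = 15

15


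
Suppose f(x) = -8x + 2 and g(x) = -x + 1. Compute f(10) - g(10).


f(10) = -78
g(10) = -9
Difference = -69

-69


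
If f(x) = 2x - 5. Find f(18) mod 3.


f(18) = 31
31 mod 3 = 1

1


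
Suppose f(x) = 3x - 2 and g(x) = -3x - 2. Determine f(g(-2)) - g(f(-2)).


f(g(-2)) = 10
g(f(-2)) = 22
Difference = -12

-12


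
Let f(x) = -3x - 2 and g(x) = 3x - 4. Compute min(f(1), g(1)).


f(1) = -5
g(1) = -1
min = -5

-5


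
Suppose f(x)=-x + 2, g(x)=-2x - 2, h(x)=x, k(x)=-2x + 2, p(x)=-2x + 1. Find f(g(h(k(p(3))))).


p(3) = -5
k(-5) = 12
h(12) = 12
g(12) = -26
f(-26) = 28

28


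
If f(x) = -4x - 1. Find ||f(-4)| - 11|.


f(-4) = 15
|15| = 15
|15 - 11| = 4

4


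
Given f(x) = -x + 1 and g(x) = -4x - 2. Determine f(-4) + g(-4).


f(-4) = 5
g(-4) = 14
Sum = 19

19


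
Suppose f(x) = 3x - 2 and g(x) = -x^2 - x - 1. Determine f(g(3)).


g(3) = -13
f(-13) = -41

-41


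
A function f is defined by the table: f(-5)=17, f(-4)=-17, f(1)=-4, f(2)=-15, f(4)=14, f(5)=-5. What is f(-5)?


17


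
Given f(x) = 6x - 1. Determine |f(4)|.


f(4) = 23
|23| = 23

23


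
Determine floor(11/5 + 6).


11/5 = 2.2
2.2 + 6 = 8.2
floor(8.2) = 8

8


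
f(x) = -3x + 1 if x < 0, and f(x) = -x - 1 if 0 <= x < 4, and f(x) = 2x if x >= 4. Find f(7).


7 satisfies x >= 4
f(7) = 14

14


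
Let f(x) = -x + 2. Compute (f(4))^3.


f(4) = -2
(-2)^3 = -8

-8


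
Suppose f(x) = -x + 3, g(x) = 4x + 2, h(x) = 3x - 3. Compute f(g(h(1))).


h(1) = 0
g(0) = 2
f(2) = 1

1


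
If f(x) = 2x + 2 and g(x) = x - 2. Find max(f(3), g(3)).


f(3) = 8
g(3) = 1
max = 8

8


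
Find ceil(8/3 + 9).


12


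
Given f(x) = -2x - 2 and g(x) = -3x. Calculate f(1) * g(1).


f(1) = -4
g(1) = -3
Product = 12

12


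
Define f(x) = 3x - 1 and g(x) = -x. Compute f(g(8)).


g(8) = -8
f(-8) = -25

-25


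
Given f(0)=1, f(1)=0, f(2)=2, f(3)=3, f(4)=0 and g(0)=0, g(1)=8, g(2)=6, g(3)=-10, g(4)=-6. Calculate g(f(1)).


f(1) = 0
g(0) = 0

0


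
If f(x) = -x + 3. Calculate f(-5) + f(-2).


f(-5) = 8
f(-2) = 5
Sum = 13

13


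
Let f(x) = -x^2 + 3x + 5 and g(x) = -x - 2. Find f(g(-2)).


5


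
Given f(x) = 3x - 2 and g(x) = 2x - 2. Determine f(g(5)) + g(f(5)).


46


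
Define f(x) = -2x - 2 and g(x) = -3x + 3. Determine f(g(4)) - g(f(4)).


-17


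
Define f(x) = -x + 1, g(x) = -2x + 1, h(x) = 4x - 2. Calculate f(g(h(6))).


44


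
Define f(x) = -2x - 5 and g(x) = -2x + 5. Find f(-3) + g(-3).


f(-3) = 1
g(-3) = 11
Sum = 12

12


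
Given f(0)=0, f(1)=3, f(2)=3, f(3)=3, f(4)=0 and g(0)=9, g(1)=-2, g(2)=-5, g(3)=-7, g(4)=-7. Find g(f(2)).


f(2) = 3
g(3) = -7

-7


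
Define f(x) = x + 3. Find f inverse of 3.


Solve x + 3 = 3
x = (3 - 3) / 1 = 0

0


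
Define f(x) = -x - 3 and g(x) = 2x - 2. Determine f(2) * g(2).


-10


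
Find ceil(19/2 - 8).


19/2 = 9.5
9.5 - 8 = 1.5
ceil(1.5) = 2

2


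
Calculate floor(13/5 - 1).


1


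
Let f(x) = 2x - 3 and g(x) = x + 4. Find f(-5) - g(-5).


f(-5) = -13
g(-5) = -1
Difference = -12

-12


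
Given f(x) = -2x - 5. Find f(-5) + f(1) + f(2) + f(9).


-34


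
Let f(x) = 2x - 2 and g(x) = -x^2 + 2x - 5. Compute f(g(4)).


g(4) = -13
f(-13) = -28

-28


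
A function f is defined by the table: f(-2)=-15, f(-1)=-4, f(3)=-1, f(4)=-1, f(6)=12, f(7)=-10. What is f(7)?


Reading from the table at x = 7

-10


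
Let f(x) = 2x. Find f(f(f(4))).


32


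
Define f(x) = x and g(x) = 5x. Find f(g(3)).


g(3) = 15
f(15) = 15

15


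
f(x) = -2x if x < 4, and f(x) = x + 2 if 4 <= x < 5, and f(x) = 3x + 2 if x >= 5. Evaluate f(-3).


6


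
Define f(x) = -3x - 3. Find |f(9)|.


f(9) = -30
|-30| = 30

30


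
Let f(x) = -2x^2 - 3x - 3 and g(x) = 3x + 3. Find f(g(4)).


g(4) = 15
f(15) = (-2)*(15)^2 - 3*(15) - 3 = -498

-498


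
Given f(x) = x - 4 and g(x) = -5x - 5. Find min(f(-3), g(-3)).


-7


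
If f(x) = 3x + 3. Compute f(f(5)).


f(5) = 18
f(18) = 57

57


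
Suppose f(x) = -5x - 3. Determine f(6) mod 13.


f(6) = -33
-33 mod 13 = 6

6


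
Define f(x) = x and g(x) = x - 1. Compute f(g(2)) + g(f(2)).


f(g(2)) = 1
g(f(2)) = 1
Sum = 2

2


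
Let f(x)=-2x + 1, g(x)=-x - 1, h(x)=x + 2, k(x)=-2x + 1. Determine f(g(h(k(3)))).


k(3) = -5
h(-5) = -3
g(-3) = 2
f(2) = -3

-3


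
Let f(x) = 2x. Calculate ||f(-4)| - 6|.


f(-4) = -8
|-8| = 8
|8 - 6| = 2

2


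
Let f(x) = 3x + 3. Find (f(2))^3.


f(2) = 9
(9)^3 = 729

729


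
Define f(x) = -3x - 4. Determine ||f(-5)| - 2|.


f(-5) = 11
|11| = 11
|11 - 2| = 9

9


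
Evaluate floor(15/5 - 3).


15/5 = 3
3 - 3 = 0
floor(0) = 0

0


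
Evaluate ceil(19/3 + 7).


19/3 = 6.3333
6.3333 + 7 = 13.3333
ceil(13.3333) = 14

14


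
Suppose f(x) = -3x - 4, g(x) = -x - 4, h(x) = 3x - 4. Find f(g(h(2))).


h(2) = 2
g(2) = -6
f(-6) = 14

14


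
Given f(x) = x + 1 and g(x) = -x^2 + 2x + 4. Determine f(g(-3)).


g(-3) = -11
f(-11) = -10

-10


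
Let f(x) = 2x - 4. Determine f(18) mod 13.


6


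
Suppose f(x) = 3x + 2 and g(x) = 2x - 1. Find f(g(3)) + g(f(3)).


f(g(3)) = 17
g(f(3)) = 21
Sum = 38

38


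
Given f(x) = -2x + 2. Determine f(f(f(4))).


-26


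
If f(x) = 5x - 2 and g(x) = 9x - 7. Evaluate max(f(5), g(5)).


f(5) = 23
g(5) = 38
max = 38

38


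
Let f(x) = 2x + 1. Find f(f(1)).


f(1) = 3
f(3) = 7

7


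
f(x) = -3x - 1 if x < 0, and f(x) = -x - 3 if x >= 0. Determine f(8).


8 satisfies x >= 0
f(8) = -11

-11


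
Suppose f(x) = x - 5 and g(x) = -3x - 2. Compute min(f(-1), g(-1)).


f(-1) = -6
g(-1) = 1
min = -6

-6


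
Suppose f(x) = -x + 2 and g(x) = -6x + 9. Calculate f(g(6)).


29


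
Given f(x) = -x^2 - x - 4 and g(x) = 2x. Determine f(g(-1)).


g(-1) = -2
f(-2) = (-1)*(-2)^2 - 1*(-2) - 4 = -6

-6


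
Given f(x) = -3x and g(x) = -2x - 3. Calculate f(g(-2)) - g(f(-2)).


f(g(-2)) = -3
g(f(-2)) = -15
Difference = 12

12


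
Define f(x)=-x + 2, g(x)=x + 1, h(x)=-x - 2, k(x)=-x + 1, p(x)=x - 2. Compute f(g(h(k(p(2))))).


4


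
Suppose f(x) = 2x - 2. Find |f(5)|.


f(5) = 8
|8| = 8

8


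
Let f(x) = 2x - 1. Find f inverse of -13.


Solve 2x - 1 = -13
x = (-13 + 1) / 2 = -6

-6


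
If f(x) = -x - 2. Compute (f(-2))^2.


f(-2) = 0
(0)^2 = 0

0


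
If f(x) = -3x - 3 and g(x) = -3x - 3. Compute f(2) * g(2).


f(2) = -9
g(2) = -9
Product = 81

81


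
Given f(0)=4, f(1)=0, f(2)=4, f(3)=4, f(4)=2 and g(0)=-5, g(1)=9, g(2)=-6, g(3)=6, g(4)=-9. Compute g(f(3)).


f(3) = 4
g(4) = -9

-9


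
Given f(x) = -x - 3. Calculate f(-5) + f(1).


-2


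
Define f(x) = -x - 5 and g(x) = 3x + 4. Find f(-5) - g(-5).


f(-5) = 0
g(-5) = -11
Difference = 11

11


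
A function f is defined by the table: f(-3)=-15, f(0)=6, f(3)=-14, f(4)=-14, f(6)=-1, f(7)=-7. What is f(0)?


Reading from the table at x = 0

6


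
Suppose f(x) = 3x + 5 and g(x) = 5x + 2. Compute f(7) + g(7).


f(7) = 26
g(7) = 37
Sum = 63

63


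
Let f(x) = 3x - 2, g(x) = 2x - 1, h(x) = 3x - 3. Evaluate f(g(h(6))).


85


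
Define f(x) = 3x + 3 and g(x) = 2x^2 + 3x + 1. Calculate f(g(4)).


g(4) = 45
f(45) = 138

138


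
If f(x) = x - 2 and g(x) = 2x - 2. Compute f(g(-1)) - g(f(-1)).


f(g(-1)) = -6
g(f(-1)) = -8
Difference = 2

2


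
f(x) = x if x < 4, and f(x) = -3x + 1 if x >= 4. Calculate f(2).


2 satisfies x < 4
f(2) = 2

2


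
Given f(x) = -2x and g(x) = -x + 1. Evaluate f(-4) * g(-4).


f(-4) = 8
g(-4) = 5
Product = 40

40


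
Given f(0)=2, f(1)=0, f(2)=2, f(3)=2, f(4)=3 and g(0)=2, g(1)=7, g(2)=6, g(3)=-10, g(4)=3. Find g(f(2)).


f(2) = 2
g(2) = 6

6


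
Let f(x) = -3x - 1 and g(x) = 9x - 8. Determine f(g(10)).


g(10) = 82
f(82) = -247

-247


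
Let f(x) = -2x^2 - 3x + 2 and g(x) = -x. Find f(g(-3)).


g(-3) = 3
f(3) = (-2)*(3)^2 - 3*(3) + 2 = -25

-25


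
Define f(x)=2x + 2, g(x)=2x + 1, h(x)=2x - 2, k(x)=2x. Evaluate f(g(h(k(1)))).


k(1) = 2
h(2) = 2
g(2) = 5
f(5) = 12

12


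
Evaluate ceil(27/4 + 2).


27/4 = 6.75
6.75 + 2 = 8.75
ceil(8.75) = 9

9


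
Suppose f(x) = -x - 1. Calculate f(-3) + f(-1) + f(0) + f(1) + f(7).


f(-3) = 2
f(-1) = 0
f(0) = -1
f(1) = -2
f(7) = -8
Sum = -9

-9


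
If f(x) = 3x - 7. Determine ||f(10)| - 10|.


f(10) = 23
|23| = 23
|23 - 10| = 13

13


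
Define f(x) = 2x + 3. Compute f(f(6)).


f(6) = 15
f(15) = 33

33


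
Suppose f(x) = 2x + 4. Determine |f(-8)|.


f(-8) = -12
|-12| = 12

12


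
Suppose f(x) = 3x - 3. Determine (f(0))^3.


f(0) = -3
(-3)^3 = -27

-27


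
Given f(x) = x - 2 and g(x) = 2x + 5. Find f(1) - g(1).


f(1) = -1
g(1) = 7
Difference = -8

-8


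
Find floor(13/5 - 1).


13/5 = 2.6
2.6 - 1 = 1.6
floor(1.6) = 1

1


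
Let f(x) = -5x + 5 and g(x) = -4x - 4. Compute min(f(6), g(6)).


f(6) = -25
g(6) = -28
min = -28

-28


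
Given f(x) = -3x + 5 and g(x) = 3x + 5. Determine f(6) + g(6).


f(6) = -13
g(6) = 23
Sum = 10

10


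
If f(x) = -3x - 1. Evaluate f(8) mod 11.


8


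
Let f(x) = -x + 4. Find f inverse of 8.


Solve -x + 4 = 8
x = (8 - 4) / (-1) = -4

-4


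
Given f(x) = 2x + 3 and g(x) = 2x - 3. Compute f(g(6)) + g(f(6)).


48


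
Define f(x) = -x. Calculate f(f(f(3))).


f(3) = -3
f(-3) = 3
f(3) = -3

-3


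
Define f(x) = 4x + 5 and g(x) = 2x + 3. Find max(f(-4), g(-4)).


f(-4) = -11
g(-4) = -5
max = -5

-5


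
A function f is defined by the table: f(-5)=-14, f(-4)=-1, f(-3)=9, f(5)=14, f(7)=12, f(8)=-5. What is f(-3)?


Reading from the table at x = -3

9


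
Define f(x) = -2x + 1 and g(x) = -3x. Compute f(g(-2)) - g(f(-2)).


4


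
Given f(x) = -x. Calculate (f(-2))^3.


8


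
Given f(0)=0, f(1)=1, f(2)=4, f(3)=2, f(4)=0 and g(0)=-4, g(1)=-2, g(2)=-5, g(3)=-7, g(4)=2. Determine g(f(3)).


f(3) = 2
g(2) = -5

-5


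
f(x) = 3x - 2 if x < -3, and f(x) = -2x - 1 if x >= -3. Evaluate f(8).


8 satisfies x >= -3
f(8) = -17

-17


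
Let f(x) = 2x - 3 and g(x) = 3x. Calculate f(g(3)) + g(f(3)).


f(g(3)) = 15
g(f(3)) = 9
Sum = 24

24


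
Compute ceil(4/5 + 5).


4/5 = 0.8
0.8 + 5 = 5.8
ceil(5.8) = 6

6


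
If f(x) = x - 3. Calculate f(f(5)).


f(5) = 2
f(2) = -1

-1


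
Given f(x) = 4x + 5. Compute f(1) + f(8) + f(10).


f(1) = 9
f(8) = 37
f(10) = 45
Sum = 91

91


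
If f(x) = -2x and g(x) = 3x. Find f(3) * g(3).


f(3) = -6
g(3) = 9
Product = -54

-54


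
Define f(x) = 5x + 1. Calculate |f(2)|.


f(2) = 11
|11| = 11

11


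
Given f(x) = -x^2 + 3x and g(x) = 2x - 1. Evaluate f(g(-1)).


g(-1) = -3
f(-3) = (-1)*(-3)^2 + 3*(-3) = -18

-18


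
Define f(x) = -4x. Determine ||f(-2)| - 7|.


f(-2) = 8
|8| = 8
|8 - 7| = 1

1


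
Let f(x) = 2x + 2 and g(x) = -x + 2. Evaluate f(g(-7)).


g(-7) = 9
f(9) = 20

20


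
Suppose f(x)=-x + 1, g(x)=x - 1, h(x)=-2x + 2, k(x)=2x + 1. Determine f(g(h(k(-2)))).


-6


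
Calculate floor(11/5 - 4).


11/5 = 2.2
2.2 - 4 = -1.8
floor(-1.8) = -2

-2


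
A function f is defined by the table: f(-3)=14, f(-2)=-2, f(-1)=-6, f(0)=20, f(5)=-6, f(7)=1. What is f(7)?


Reading from the table at x = 7

1


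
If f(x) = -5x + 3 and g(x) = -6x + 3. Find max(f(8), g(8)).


f(8) = -37
g(8) = -45
max = -37

-37


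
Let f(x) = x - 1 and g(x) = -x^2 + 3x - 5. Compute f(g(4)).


-10


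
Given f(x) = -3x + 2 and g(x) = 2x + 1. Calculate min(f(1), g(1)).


f(1) = -1
g(1) = 3
min = -1

-1


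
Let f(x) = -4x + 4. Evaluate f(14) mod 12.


f(14) = -52
-52 mod 12 = 8

8


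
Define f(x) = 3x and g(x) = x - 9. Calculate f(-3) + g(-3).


f(-3) = -9
g(-3) = -12
Sum = -21

-21


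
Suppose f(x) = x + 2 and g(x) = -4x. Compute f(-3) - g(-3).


f(-3) = -1
g(-3) = 12
Difference = -13

-13


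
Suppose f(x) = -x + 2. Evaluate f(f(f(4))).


f(4) = -2
f(-2) = 4
f(4) = -2

-2


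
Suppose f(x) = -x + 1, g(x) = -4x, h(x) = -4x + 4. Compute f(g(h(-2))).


h(-2) = 12
g(12) = -48
f(-48) = 49

49


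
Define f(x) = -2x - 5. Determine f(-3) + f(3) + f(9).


f(-3) = 1
f(3) = -11
f(9) = -23
Sum = -33

-33


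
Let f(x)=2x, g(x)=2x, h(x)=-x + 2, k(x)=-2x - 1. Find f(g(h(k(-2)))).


k(-2) = 3
h(3) = -1
g(-1) = -2
f(-2) = -4

-4


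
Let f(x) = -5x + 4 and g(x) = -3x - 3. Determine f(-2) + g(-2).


f(-2) = 14
g(-2) = 3
Sum = 17

17


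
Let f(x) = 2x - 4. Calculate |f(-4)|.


f(-4) = -12
|-12| = 12

12


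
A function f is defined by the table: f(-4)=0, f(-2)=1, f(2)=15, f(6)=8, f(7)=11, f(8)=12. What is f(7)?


Reading from the table at x = 7

11


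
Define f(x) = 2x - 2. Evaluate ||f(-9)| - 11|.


9


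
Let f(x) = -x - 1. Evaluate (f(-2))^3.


f(-2) = 1
(1)^3 = 1

1


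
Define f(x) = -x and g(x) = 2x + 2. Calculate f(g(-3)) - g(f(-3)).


f(g(-3)) = 4
g(f(-3)) = 8
Difference = -4

-4


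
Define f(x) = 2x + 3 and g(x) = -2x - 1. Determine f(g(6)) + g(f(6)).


f(g(6)) = -23
g(f(6)) = -31
Sum = -54

-54


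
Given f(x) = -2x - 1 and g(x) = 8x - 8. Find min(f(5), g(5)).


-11


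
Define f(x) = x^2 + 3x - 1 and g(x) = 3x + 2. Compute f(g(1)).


39


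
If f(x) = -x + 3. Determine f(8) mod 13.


f(8) = -5
-5 mod 13 = 8

8


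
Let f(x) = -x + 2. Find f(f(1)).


f(1) = 1
f(1) = 1

1


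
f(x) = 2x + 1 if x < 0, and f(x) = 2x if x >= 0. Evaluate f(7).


7 satisfies x >= 0
f(7) = 14

14


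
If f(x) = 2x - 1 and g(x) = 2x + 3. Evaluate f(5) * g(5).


f(5) = 9
g(5) = 13
Product = 117

117


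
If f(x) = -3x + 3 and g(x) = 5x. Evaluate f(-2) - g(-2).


f(-2) = 9
g(-2) = -10
Difference = 19

19


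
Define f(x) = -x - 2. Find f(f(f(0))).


f(0) = -2
f(-2) = 0
f(0) = -2

-2


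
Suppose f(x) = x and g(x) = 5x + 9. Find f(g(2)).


g(2) = 19
f(19) = 19

19


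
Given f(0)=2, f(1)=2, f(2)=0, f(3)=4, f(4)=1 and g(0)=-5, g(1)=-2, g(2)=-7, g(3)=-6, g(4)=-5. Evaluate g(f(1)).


f(1) = 2
g(2) = -7

-7


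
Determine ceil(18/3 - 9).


18/3 = 6
6 - 9 = -3
ceil(-3) = -3

-3


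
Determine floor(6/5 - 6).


6/5 = 1.2
1.2 - 6 = -4.8
floor(-4.8) = -5

-5


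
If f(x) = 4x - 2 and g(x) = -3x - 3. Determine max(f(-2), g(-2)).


3


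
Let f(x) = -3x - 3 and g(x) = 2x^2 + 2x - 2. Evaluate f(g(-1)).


g(-1) = -2
f(-2) = 3

3


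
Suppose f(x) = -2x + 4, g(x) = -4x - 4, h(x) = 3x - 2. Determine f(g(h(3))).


h(3) = 7
g(7) = -32
f(-32) = 68

68


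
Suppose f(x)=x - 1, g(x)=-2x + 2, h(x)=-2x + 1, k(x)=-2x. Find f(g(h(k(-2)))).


k(-2) = 4
h(4) = -7
g(-7) = 16
f(16) = 15

15


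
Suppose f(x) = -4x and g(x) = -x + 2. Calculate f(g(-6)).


g(-6) = 8
f(8) = -32

-32


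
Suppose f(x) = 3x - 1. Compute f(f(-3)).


f(-3) = -10
f(-10) = -31

-31


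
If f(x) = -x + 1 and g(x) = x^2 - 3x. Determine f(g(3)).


g(3) = 0
f(0) = 1

1


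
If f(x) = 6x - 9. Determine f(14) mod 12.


f(14) = 75
75 mod 12 = 3

3


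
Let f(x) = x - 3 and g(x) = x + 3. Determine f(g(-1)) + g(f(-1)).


f(g(-1)) = -1
g(f(-1)) = -1
Sum = -2

-2


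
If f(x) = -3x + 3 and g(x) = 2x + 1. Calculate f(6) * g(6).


f(6) = -15
g(6) = 13
Product = -195

-195


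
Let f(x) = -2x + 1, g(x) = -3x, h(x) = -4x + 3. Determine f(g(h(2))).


h(2) = -5
g(-5) = 15
f(15) = -29

-29


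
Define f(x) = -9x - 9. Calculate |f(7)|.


f(7) = -72
|-72| = 72

72


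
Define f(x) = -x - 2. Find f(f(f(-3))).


f(-3) = 1
f(1) = -3
f(-3) = 1

1


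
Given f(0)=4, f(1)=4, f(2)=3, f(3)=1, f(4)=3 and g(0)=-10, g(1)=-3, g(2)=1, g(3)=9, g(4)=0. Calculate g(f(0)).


f(0) = 4
g(4) = 0

0


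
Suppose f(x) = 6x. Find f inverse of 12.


Solve 6x = 12
x = (12) / 6 = 2

2


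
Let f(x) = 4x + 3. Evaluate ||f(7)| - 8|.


23


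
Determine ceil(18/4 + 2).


7


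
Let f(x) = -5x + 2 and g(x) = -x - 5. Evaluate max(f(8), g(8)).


f(8) = -38
g(8) = -13
max = -13

-13


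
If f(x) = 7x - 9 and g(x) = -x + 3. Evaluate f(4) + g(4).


18


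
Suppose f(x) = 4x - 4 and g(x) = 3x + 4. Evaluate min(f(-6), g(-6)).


f(-6) = -28
g(-6) = -14
min = -28

-28


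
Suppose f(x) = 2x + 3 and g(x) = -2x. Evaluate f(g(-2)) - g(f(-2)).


f(g(-2)) = 11
g(f(-2)) = 2
Difference = 9

9


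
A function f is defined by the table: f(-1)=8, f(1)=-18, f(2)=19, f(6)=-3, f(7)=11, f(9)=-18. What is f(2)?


Reading from the table at x = 2

19


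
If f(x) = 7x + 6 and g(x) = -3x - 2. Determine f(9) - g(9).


f(9) = 69
g(9) = -29
Difference = 98

98


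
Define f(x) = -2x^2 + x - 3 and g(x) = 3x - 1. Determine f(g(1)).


-9


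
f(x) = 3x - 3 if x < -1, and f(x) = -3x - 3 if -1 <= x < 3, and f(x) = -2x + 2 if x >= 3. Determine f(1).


1 satisfies -1 <= x < 3
f(1) = -6

-6


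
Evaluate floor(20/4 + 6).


11


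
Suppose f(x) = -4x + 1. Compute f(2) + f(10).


f(2) = -7
f(10) = -39
Sum = -46

-46


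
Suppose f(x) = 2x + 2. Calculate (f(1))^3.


f(1) = 4
(4)^3 = 64

64


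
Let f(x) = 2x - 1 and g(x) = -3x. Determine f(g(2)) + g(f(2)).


f(g(2)) = -13
g(f(2)) = -9
Sum = -22

-22


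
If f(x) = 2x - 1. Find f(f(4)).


f(4) = 7
f(7) = 13

13


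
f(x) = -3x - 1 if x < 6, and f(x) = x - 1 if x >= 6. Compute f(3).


3 satisfies x < 6
f(3) = -10

-10


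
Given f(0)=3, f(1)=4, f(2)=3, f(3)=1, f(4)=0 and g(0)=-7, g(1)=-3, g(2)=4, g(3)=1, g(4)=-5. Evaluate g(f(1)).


f(1) = 4
g(4) = -5

-5


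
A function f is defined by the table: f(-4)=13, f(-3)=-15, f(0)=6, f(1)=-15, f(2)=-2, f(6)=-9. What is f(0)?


6


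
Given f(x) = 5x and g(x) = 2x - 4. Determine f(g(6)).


g(6) = 8
f(8) = 40

40


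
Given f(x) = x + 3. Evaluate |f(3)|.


f(3) = 6
|6| = 6

6


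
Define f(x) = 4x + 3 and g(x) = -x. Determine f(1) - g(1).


8


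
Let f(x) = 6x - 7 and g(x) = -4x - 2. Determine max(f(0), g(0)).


f(0) = -7
g(0) = -2
max = -2

-2


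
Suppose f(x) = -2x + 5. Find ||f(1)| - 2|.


f(1) = 3
|3| = 3
|3 - 2| = 1

1


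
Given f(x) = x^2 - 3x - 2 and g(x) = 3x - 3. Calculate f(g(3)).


g(3) = 6
f(6) = 1*(6)^2 - 3*(6) - 2 = 16

16


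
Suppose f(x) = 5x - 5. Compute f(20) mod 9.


f(20) = 95
95 mod 9 = 5

5


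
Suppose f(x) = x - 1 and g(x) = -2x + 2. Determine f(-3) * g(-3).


f(-3) = -4
g(-3) = 8
Product = -32

-32


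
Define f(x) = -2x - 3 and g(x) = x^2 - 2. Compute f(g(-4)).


-31


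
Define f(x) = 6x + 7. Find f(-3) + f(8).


f(-3) = -11
f(8) = 55
Sum = 44

44


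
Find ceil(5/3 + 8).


5/3 = 1.6667
1.6667 + 8 = 9.6667
ceil(9.6667) = 10

10


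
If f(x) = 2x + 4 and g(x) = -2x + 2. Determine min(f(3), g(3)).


f(3) = 10
g(3) = -4
min = -4

-4


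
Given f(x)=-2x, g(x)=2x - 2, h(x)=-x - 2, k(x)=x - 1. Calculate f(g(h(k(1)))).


k(1) = 0
h(0) = -2
g(-2) = -6
f(-6) = 12

12


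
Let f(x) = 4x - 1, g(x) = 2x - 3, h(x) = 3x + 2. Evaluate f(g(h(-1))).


h(-1) = -1
g(-1) = -5
f(-5) = -21

-21


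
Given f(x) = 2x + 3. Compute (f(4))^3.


f(4) = 11
(11)^3 = 1331

1331


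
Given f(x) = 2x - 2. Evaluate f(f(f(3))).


f(3) = 4
f(4) = 6
f(6) = 10

10


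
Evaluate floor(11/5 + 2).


11/5 = 2.2
2.2 + 2 = 4.2
floor(4.2) = 4

4


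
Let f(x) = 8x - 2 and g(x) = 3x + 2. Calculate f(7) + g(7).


f(7) = 54
g(7) = 23
Sum = 77

77


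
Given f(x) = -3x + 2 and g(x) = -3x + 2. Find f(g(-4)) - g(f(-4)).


f(g(-4)) = -40
g(f(-4)) = -40
Difference = 0

0


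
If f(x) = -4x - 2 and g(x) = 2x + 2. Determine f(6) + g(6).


f(6) = -26
g(6) = 14
Sum = -12

-12


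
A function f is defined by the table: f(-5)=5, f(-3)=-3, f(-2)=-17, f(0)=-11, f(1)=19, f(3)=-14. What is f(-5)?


Reading from the table at x = -5

5


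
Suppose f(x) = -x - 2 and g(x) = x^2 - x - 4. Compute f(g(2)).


g(2) = -2
f(-2) = 0

0


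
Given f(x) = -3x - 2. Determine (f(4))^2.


196
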